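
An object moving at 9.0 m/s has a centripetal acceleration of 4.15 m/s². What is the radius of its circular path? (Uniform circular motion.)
r = v²/a_c = 9.0²/4.15 = 19.52 m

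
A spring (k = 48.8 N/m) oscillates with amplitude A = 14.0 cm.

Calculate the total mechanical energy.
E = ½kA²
E = ½kA² = ½×48.8×(0.14)² = 0.4782 J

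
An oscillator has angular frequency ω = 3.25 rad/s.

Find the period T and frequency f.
T = 2π/ω = 2π/3.25 = 1.933 s; f = ω/2π = 0.5173 Hz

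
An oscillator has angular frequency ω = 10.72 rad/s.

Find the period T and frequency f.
T = 2π/ω = 2π/10.72 = 0.5861 s; f = ω/2π = 1.706 Hz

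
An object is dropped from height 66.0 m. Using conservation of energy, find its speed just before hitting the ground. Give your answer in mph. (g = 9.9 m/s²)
mgh = ½mv² → v = √(2gh) = √(2×9.9×66) = 36.15 m/s = 80.86 mph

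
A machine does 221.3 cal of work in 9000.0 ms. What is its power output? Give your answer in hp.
P = W/t = 925.9 J / 9 s = 102.9 W = 0.138 hp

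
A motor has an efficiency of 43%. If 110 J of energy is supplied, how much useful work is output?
W_out = η × W_in = 0.43 × 110 = 47.3 J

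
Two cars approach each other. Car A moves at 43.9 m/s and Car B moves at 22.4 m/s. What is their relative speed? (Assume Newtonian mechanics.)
v_rel = v_A + v_B = 43.9 + 22.4 = 66.3 m/s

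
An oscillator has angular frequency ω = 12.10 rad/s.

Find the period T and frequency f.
T = 2π/ω = 2π/12.1 = 0.5193 s; f = ω/2π = 1.926 Hz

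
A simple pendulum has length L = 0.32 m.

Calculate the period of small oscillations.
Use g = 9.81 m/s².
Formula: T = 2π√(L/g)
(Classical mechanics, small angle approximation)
T = 2π√(L/g) = 2π√(0.32/9.81) = 1.135 s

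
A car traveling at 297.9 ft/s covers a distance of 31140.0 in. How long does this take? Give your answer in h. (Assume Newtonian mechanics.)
t = d/v (with unit conversion) = 0.00242 h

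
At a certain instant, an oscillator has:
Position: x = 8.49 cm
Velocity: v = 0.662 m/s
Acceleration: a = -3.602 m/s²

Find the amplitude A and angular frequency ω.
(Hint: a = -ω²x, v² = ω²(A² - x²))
a = −ω²x → ω = √(|a|/x) = √(3.602/0.0849) = 6.514 rad/s
v² = ω²(A² − x²) → A = √(x² + v²/ω²) = √(0.0849² + 0.662²/6.514²) = 0.1324 m = 13.24 cm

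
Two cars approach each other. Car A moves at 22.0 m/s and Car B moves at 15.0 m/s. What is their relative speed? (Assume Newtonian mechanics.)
v_rel = v_A + v_B = 22.0 + 15.0 = 37.0 m/s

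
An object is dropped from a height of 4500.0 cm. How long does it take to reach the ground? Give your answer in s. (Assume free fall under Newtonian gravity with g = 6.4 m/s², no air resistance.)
t = √(2h/g) (with unit conversion) = 3.75 s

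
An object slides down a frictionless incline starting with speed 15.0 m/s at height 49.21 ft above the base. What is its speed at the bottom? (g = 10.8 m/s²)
½mv₀² + mgh = ½mv² → v = √(v₀² + 2gh) = √(15² + 2×10.8×15) = 23.43 m/s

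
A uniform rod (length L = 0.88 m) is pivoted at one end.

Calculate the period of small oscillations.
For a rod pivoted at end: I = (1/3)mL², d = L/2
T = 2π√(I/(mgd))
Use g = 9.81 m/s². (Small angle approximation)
I/m = (1/3)L² = 0.2581 m²; d = L/2 = 0.44 m
T = 2π√(I/(mgd)) = 2π√(0.2581/(9.81×0.44)) = 1.537 s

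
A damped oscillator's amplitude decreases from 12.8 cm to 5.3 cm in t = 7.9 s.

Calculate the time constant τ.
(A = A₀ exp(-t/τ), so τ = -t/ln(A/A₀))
A/A₀ = 5.3/12.8 = 0.4141; ln(A/A₀) = -0.8817
τ = −t/ln(A/A₀) = −7.9/-0.8817 = 8.96 s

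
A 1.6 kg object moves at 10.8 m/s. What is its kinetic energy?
KE = ½mv² = ½×1.6×10.8² = 93.312 J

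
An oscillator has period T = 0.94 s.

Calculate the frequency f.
f = 1/T = 1/0.94 = 1.064 Hz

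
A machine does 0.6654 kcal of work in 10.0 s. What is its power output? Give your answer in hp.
P = W/t = 2784 J / 10 s = 278.4 W = 0.3733 hp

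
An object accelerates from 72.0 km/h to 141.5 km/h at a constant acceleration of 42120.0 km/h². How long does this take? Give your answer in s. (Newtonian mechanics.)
t = (v - v₀)/a (with unit conversion) = 5.94 s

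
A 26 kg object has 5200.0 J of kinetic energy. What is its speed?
KE = ½mv² → v = √(2KE/m) = √(2×5200.0/26) = 20.0 m/s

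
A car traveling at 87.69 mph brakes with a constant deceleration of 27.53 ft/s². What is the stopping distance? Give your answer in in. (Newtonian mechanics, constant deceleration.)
d = v₀² / (2a) (with unit conversion) = 3605.0 in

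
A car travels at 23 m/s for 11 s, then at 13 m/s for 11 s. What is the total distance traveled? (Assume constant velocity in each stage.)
d₁ = v₁t₁ = 23 × 11 = 253 m
d₂ = v₂t₂ = 13 × 11 = 143 m
d_total = 253 + 143 = 396 m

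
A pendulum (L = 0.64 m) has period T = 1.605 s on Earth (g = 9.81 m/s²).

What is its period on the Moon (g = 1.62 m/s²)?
T = 2π√(L/g), so T_moon/T_earth = √(g_earth/g_moon)
T_moon = 2π√(0.64/1.62) = 3.949 s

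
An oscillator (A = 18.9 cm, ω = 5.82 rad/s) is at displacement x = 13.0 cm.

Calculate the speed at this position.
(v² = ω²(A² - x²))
v = ω√(A² − x²) = 5.82×√(0.189² − 0.13²) = 0.7984 m/s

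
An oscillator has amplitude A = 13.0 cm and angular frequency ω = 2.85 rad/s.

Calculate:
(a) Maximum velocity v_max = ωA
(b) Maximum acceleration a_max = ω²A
v_max = ωA = 2.85×0.13 = 0.3705 m/s
a_max = ω²A = 2.85²×0.13 = 1.056 m/s²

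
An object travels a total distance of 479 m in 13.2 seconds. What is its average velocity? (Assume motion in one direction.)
v_avg = Δd / Δt = 479 / 13.2 = 36.29 m/s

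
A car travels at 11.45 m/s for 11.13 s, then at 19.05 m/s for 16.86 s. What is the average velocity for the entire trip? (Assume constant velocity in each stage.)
d₁ = v₁t₁ = 11.45 × 11.13 = 127.439 m
d₂ = v₂t₂ = 19.05 × 16.86 = 321.183 m
d_total = 448.62 m, t_total = 27.99 s
v_avg = d_total/t_total = 448.62/27.99 = 16.03 m/s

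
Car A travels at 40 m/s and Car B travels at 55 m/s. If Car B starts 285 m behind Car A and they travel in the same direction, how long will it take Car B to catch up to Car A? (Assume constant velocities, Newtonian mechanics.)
Relative speed: v_rel = 55 - 40 = 15 m/s
Time to catch: t = d₀/v_rel = 285/15 = 19.0 s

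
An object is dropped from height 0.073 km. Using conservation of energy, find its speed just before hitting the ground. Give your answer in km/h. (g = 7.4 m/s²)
mgh = ½mv² → v = √(2gh) = √(2×7.4×73) = 32.87 m/s = 118.3 km/h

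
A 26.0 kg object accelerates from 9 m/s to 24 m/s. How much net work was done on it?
W_net = ΔKE = ½m(v₂² − v₁²) = ½×26.0×(24² − 9²) = 6435.0 J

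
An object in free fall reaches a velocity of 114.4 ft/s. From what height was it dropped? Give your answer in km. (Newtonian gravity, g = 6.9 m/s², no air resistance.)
h = v²/(2g) (with unit conversion) = 0.08811 km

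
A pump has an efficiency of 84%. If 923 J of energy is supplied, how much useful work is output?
W_out = η × W_in = 0.84 × 923 = 775.32 J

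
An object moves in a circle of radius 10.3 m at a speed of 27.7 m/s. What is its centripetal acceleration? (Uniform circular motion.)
a_c = v²/r = 27.7²/10.3 = 767.29/10.3 = 74.49 m/s²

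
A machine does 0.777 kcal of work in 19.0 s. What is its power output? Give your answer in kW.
P = W/t = 3251 J / 19 s = 171.1 W = 0.1711 kW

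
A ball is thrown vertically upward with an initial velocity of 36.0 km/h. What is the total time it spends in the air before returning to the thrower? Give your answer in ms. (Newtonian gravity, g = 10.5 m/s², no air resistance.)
t_total = 2v₀/g (with unit conversion) = 1905.0 ms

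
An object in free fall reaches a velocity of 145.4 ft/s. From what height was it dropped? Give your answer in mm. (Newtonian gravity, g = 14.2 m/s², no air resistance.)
h = v²/(2g) (with unit conversion) = 69160.0 mm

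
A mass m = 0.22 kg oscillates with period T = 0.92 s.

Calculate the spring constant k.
T = 2π√(m/k) → k = m(2π/T)² = 0.22×(2π/0.92)² = 10.26 N/m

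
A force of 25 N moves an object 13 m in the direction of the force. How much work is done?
W = Fd = 25×13 = 325.0 J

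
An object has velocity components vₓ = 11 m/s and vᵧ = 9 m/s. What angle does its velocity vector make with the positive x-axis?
θ = arctan(vᵧ/vₓ) = arctan(9/11) = 39.29°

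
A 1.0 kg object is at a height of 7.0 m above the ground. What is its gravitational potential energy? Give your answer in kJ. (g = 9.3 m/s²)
PE = mgh = 1 kg × 9.3 m/s² × 7 m = 65.1 J = 0.0651 kJ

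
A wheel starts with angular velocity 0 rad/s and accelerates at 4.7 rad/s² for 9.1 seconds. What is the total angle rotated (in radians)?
θ = ω₀t + ½αt² = 0×9.1 + ½×4.7×9.1² = 194.6 rad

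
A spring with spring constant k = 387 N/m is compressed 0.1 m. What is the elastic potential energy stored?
PE = ½kx² = ½×387×0.1² = 1.935 J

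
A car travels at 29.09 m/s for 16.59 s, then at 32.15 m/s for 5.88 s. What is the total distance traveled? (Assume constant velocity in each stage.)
d₁ = v₁t₁ = 29.09 × 16.59 = 482.603 m
d₂ = v₂t₂ = 32.15 × 5.88 = 189.042 m
d_total = 482.603 + 189.042 = 671.65 m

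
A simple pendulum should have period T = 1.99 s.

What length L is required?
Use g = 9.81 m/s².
T = 2π√(L/g) → L = g(T/2π)² = 9.81×(1.99/2π)² = 0.984 m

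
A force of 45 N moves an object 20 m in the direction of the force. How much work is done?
W = Fd = 45×20 = 900.0 J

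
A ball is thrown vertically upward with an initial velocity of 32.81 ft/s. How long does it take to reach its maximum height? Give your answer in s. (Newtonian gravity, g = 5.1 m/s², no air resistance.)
t_up = v₀/g (with unit conversion) = 1.961 s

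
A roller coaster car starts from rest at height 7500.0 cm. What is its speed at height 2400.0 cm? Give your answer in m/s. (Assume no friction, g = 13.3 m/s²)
mgh₁ = ½mv₂² + mgh₂ → v₂ = √(2g(h₁−h₂)) = √(2×13.3×(75−24)) = 36.83 m/s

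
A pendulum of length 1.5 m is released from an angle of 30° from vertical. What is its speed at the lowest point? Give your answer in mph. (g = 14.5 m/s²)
h = L(1 − cosθ) = 1.5×(1 − cos30°) = 0.201 m
v = √(2gh) = √(2×14.5×0.201) = 2.414 m/s = 5.4 mph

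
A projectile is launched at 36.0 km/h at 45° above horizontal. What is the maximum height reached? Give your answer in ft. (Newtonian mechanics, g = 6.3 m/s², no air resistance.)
H = v₀²sin²(θ)/(2g) (with unit conversion) = 13.02 ft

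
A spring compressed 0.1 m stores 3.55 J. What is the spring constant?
PE = ½kx² → k = 2PE/x² = 2×3.55/0.1² = 710.0 N/m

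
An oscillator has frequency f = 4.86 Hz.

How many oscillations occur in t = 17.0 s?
n = f×t = 4.86×17.0 = 82.62 oscillations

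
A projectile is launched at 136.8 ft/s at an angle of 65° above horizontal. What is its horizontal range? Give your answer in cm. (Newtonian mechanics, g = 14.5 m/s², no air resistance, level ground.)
R = v₀² sin(2θ) / g (with unit conversion) = 9185.0 cm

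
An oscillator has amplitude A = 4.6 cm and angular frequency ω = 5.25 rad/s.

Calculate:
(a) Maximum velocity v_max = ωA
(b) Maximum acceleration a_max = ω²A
v_max = ωA = 5.25×0.046 = 0.2415 m/s
a_max = ω²A = 5.25²×0.046 = 1.268 m/s²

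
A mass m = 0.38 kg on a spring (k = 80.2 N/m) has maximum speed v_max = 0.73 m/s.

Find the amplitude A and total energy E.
½mv²_max = ½kA² → A = v_max√(m/k) = 0.73×√(0.38/80.2) = 0.05025 m = 5.025 cm
E = ½mv²_max = ½×0.38×0.73² = 0.1013 J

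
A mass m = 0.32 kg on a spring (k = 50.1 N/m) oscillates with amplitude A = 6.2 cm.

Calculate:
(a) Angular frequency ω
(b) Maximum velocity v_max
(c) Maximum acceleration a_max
ω = √(k/m) = √(50.1/0.32) = 12.51 rad/s
v_max = ωA = 12.51×0.062 = 0.7758 m/s
a_max = ω²A = 12.51²×0.062 = 9.707 m/s²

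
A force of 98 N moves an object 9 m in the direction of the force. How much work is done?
W = Fd = 98×9 = 882.0 J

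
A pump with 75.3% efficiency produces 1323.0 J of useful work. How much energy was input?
W_in = W_out/η = 1323.0/0.753 = 1757.0 J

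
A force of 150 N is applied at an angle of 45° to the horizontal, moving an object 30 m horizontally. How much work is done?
W = Fd cosθ = 150×30×cos(45°) = 3182.0 J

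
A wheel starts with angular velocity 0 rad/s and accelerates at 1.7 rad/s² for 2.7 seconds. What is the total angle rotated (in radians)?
θ = ω₀t + ½αt² = 0×2.7 + ½×1.7×2.7² = 6.2 rad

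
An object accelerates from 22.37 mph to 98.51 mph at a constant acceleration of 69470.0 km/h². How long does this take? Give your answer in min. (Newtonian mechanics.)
t = (v - v₀)/a (with unit conversion) = 0.1058 min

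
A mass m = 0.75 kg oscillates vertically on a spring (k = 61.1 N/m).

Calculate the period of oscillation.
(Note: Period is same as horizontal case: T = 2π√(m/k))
T = 2π√(m/k) = 2π√(0.75/61.1) = 0.6961 s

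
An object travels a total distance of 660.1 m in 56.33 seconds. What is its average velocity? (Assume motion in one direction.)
v_avg = Δd / Δt = 660.1 / 56.33 = 11.72 m/s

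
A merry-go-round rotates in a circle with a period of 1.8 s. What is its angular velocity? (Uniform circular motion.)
ω = 2π/T = 2π/1.8 = 3.4907 rad/s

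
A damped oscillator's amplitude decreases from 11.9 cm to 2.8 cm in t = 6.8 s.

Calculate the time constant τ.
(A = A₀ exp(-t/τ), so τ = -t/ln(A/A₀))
A/A₀ = 2.8/11.9 = 0.2353; ln(A/A₀) = -1.447
τ = −t/ln(A/A₀) = −6.8/-1.447 = 4.7 s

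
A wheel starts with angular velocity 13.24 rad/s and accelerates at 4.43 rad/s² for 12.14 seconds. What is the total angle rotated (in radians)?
θ = ω₀t + ½αt² = 13.24×12.14 + ½×4.43×12.14² = 487.18 rad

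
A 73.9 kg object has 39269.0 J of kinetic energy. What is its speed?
KE = ½mv² → v = √(2KE/m) = √(2×39269.0/73.9) = 32.6 m/s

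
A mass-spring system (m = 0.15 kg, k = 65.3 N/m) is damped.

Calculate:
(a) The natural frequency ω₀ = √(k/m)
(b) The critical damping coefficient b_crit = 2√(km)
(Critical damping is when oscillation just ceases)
ω₀ = √(k/m) = √(65.3/0.15) = 20.86 rad/s
b_crit = 2√(km) = 2√(65.3×0.15) = 6.259 kg/s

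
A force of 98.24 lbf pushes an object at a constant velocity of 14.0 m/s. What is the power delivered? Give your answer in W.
P = Fv = 437 N × 14 m/s = 6118 W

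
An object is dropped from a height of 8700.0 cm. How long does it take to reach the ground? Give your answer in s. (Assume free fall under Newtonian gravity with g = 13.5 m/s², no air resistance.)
t = √(2h/g) (with unit conversion) = 3.59 s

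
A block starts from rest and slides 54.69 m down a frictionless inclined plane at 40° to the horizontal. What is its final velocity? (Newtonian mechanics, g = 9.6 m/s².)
a = g sin(θ) = 9.6 × sin(40°) = 6.17 m/s²
v = √(2ad) = √(2 × 6.17 × 54.69) = 25.98 m/s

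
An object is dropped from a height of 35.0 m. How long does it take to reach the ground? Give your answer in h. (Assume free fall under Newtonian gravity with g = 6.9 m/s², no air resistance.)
t = √(2h/g) (with unit conversion) = 0.0008848 h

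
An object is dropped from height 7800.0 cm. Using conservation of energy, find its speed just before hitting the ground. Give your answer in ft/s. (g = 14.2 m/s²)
mgh = ½mv² → v = √(2gh) = √(2×14.2×78) = 47.07 m/s = 154.4 ft/s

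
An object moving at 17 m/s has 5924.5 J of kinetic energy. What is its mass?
KE = ½mv² → m = 2KE/v² = 2×5924.5/17² = 41.0 kg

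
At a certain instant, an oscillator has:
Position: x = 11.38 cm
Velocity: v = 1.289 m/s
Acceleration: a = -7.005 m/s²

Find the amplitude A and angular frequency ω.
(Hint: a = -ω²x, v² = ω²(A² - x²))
a = −ω²x → ω = √(|a|/x) = √(7.005/0.1138) = 7.846 rad/s
v² = ω²(A² − x²) → A = √(x² + v²/ω²) = √(0.1138² + 1.289²/7.846²) = 0.1999 m = 19.99 cm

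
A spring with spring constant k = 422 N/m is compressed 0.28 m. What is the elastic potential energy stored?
PE = ½kx² = ½×422×0.28² = 16.54 J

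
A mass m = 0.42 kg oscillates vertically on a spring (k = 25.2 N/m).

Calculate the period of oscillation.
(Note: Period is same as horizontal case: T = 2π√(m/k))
T = 2π√(m/k) = 2π√(0.42/25.2) = 0.8112 s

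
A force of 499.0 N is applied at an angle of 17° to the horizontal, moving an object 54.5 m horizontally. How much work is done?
W = Fd cosθ = 499.0×54.5×cos(17°) = 26007.0 J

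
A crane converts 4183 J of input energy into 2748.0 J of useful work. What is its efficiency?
η = W_out/W_in = 2748.0/4183 = 0.6569 = 65.69%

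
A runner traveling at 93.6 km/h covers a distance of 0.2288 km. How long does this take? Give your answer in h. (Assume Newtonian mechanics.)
t = d/v (with unit conversion) = 0.002444 h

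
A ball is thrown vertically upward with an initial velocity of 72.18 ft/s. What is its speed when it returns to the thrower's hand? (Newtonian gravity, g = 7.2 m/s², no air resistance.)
By conservation of energy, the ball returns at the same speed = 72.18 ft/s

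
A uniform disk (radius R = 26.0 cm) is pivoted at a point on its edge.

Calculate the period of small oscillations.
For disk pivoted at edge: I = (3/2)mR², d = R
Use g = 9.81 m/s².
I/m = (3/2)R² = 0.1014 m²; d = R = 0.26 m
T = 2π√((3/2)R²/(gR)) = 2π√(3R/(2g)) = 1.253 s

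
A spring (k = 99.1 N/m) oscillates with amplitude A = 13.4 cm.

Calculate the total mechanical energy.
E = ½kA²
E = ½kA² = ½×99.1×(0.134)² = 0.8897 J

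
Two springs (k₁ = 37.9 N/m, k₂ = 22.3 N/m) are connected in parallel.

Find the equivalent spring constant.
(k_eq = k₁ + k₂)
k_eq = k₁ + k₂ = 37.9 + 22.3 = 60.2 N/m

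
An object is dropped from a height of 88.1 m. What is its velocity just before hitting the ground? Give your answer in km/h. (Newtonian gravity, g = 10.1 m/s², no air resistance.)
v = √(2gh) (with unit conversion) = 151.9 km/h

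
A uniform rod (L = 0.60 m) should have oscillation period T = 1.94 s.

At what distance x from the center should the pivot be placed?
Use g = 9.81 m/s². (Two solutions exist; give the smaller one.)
T = 2π√((L²/12 + x²)/(gx)). Let c = T²g/(4π²) = 0.9352.
x² − cx + L²/12 = 0 → x = (c − √(c² − L²/3))/2 = 0.03326 m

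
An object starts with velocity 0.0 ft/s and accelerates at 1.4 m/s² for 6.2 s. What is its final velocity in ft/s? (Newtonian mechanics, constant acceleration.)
v = v₀ + at (with unit conversion) = 28.48 ft/s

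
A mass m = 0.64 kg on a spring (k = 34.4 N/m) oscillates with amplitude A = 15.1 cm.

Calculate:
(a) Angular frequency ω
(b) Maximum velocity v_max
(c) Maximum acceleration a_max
ω = √(k/m) = √(34.4/0.64) = 7.331 rad/s
v_max = ωA = 7.331×0.151 = 1.107 m/s
a_max = ω²A = 7.331²×0.151 = 8.116 m/s²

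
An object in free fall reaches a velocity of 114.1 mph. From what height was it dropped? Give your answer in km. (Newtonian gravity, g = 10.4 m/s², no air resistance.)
h = v²/(2g) (with unit conversion) = 0.1251 km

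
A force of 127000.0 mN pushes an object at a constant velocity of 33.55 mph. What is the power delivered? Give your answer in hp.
P = Fv = 127 N × 15 m/s = 1905 W = 2.554 hp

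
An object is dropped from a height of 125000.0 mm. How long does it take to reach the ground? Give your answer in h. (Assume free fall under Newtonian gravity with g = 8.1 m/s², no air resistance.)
t = √(2h/g) (with unit conversion) = 0.001543 h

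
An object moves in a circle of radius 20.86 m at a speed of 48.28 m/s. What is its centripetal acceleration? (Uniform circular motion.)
a_c = v²/r = 48.28²/20.86 = 2330.96/20.86 = 111.74 m/s²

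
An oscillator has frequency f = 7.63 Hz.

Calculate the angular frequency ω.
ω = 2πf = 2π×7.63 = 47.94 rad/s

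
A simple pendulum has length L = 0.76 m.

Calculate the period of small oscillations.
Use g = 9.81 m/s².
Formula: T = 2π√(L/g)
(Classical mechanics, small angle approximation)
T = 2π√(L/g) = 2π√(0.76/9.81) = 1.749 s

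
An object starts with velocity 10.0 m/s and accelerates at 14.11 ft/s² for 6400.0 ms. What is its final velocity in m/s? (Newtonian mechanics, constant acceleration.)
v = v₀ + at (with unit conversion) = 37.52 m/s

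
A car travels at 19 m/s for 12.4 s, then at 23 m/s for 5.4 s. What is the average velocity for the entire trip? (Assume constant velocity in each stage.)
d₁ = v₁t₁ = 19 × 12.4 = 235.6 m
d₂ = v₂t₂ = 23 × 5.4 = 124.2 m
d_total = 359.8 m, t_total = 17.8 s
v_avg = d_total/t_total = 359.8/17.8 = 20.21 m/s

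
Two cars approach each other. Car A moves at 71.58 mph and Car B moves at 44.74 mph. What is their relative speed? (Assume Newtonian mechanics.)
v_rel = v_A + v_B = 71.58 + 44.74 = 116.3 mph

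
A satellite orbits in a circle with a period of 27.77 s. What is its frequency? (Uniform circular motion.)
f = 1/T = 1/27.77 = 0.036 Hz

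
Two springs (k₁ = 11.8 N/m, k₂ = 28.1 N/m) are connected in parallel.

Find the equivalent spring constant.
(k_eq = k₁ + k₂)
k_eq = k₁ + k₂ = 11.8 + 28.1 = 39.9 N/m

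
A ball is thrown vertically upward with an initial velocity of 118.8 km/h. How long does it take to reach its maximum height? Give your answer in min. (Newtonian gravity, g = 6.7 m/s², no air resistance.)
t_up = v₀/g (with unit conversion) = 0.08209 min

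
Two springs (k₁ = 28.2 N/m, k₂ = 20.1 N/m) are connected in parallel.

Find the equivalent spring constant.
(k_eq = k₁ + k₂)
k_eq = k₁ + k₂ = 28.2 + 20.1 = 48.3 N/m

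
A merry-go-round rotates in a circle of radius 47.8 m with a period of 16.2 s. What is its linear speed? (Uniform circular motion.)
v = 2πr/T = 2π×47.8/16.2 = 18.54 m/s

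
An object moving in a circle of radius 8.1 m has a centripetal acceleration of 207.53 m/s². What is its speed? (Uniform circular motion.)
v = √(a_c × r) = √(207.53 × 8.1) = 41.0 m/s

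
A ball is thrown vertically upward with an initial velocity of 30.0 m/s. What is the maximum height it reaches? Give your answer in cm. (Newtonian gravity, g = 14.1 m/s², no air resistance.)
h_max = v₀²/(2g) (with unit conversion) = 3191.0 cm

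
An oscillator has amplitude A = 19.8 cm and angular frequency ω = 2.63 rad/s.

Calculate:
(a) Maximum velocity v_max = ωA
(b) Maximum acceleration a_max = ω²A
v_max = ωA = 2.63×0.198 = 0.5207 m/s
a_max = ω²A = 2.63²×0.198 = 1.37 m/s²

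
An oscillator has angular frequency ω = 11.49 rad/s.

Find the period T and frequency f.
T = 2π/ω = 2π/11.49 = 0.5468 s; f = ω/2π = 1.829 Hz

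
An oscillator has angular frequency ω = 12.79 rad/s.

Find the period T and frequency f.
T = 2π/ω = 2π/12.79 = 0.4913 s; f = ω/2π = 2.036 Hz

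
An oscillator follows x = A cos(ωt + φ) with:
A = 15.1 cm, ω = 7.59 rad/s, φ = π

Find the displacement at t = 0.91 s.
x = A cos(ωt + φ) = 15.1×cos(7.59×0.91 + π) = -12.26 cm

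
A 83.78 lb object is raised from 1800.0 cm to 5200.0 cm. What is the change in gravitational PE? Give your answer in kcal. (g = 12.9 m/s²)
ΔPE = mg(h₂ − h₁) = 38 kg × 12.9 m/s² × (52 − 18) m = 1.667e+04 J = 3.984 kcal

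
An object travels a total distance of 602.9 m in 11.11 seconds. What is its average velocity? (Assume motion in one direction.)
v_avg = Δd / Δt = 602.9 / 11.11 = 54.27 m/s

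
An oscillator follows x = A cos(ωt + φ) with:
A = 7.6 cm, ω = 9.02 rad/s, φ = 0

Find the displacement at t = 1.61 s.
x = A cos(ωt + φ) = 7.6×cos(9.02×1.61 + 0) = -2.854 cm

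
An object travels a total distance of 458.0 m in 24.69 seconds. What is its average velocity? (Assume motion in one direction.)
v_avg = Δd / Δt = 458.0 / 24.69 = 18.55 m/s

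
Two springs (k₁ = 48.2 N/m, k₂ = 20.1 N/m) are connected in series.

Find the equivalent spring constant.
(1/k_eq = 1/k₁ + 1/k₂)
1/k_eq = 1/48.2 + 1/20.1 = 0.070498; k_eq = 14.18 N/m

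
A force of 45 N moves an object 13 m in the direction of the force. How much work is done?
W = Fd = 45×13 = 585.0 J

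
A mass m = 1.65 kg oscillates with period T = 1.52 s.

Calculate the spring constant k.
T = 2π√(m/k) → k = m(2π/T)² = 1.65×(2π/1.52)² = 28.19 N/m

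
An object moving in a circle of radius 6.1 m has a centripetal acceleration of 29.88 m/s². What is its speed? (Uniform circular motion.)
v = √(a_c × r) = √(29.88 × 6.1) = 13.5 m/s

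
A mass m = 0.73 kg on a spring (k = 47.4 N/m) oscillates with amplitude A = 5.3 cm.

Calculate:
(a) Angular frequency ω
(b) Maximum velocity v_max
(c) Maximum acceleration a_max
ω = √(k/m) = √(47.4/0.73) = 8.058 rad/s
v_max = ωA = 8.058×0.053 = 0.4271 m/s
a_max = ω²A = 8.058²×0.053 = 3.441 m/s²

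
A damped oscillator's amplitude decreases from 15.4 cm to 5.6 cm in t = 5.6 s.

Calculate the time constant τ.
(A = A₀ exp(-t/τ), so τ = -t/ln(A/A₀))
A/A₀ = 5.6/15.4 = 0.3636; ln(A/A₀) = -1.012
τ = −t/ln(A/A₀) = −5.6/-1.012 = 5.536 s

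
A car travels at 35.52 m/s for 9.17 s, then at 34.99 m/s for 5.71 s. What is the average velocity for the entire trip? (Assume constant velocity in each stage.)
d₁ = v₁t₁ = 35.52 × 9.17 = 325.718 m
d₂ = v₂t₂ = 34.99 × 5.71 = 199.793 m
d_total = 525.51 m, t_total = 14.88 s
v_avg = d_total/t_total = 525.51/14.88 = 35.32 m/s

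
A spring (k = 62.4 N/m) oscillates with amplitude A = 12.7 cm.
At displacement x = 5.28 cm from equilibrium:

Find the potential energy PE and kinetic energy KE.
E_total = ½kA² = ½×62.4×(0.127)² = 0.5032 J
PE = ½kx² = ½×62.4×(0.0528)² = 0.08698 J
KE = E_total − PE = 0.4162 J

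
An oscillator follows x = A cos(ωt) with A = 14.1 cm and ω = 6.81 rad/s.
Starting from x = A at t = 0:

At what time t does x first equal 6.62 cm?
cos(ωt) = x/A = 6.62/14.1 = 0.4695
ωt = arccos(0.4695) = 1.082 rad
t = 1.082/6.81 = 0.1589 s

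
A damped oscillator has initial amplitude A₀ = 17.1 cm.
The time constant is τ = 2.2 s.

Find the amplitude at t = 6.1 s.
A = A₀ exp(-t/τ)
A = A₀ exp(−t/τ) = 17.1×exp(−6.1/2.2) = 1.069 cm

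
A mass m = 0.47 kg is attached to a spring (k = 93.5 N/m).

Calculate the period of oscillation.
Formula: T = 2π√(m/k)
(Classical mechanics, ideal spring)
T = 2π√(m/k) = 2π√(0.47/93.5) = 0.4455 s; f = 1/T = 2.245 Hz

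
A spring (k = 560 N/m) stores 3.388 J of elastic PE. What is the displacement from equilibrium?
PE = ½kx² → x = √(2PE/k) = √(2×3.388/560) = 0.11 m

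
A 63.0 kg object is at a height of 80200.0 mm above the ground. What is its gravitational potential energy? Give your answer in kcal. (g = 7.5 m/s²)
PE = mgh = 63 kg × 7.5 m/s² × 80.2 m = 3.789e+04 J = 9.057 kcal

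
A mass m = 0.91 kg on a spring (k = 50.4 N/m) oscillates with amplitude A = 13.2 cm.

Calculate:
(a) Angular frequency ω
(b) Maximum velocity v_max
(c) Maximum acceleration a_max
ω = √(k/m) = √(50.4/0.91) = 7.442 rad/s
v_max = ωA = 7.442×0.132 = 0.9824 m/s
a_max = ω²A = 7.442²×0.132 = 7.311 m/s²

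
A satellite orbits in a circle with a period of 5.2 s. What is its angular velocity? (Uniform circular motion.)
ω = 2π/T = 2π/5.2 = 1.2083 rad/s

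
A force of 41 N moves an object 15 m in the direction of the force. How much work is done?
W = Fd = 41×15 = 615.0 J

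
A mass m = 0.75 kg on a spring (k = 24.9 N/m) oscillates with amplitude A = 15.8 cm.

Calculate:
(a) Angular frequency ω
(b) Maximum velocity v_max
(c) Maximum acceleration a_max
ω = √(k/m) = √(24.9/0.75) = 5.762 rad/s
v_max = ωA = 5.762×0.158 = 0.9104 m/s
a_max = ω²A = 5.762²×0.158 = 5.246 m/s²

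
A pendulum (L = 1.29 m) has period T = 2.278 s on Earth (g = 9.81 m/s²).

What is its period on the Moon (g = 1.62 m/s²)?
T = 2π√(L/g), so T_moon/T_earth = √(g_earth/g_moon)
T_moon = 2π√(1.29/1.62) = 5.607 s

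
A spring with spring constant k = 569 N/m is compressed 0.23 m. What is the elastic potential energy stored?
PE = ½kx² = ½×569×0.23² = 15.05 J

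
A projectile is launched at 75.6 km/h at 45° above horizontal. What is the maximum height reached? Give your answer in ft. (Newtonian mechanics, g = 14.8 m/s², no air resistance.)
H = v₀²sin²(θ)/(2g) (with unit conversion) = 24.44 ft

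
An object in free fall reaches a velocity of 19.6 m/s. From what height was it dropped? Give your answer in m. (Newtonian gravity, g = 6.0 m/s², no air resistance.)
h = v²/(2g) = 32.01 m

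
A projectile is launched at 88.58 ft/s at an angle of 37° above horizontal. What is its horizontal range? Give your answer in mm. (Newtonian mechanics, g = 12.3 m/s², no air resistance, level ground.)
R = v₀² sin(2θ) / g (with unit conversion) = 56970.0 mm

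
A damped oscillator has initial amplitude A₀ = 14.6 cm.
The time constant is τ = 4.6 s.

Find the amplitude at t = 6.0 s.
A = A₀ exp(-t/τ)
A = A₀ exp(−t/τ) = 14.6×exp(−6.0/4.6) = 3.962 cm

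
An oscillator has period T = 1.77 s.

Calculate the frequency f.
f = 1/T = 1/1.77 = 0.565 Hz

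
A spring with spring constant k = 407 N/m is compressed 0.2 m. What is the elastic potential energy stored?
PE = ½kx² = ½×407×0.2² = 8.14 J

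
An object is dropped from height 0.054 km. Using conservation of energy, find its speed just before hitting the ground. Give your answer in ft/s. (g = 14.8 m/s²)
mgh = ½mv² → v = √(2gh) = √(2×14.8×54) = 39.98 m/s = 131.2 ft/s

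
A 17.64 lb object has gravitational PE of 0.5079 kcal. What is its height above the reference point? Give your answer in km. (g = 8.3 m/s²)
PE = mgh → h = PE/(mg) = 2125 J / (8.001 kg × 8.3 m/s²) = 32 m = 0.032 km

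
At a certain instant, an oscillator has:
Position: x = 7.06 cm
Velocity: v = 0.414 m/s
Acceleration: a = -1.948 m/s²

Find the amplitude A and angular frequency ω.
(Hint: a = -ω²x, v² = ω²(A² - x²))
a = −ω²x → ω = √(|a|/x) = √(1.948/0.0706) = 5.253 rad/s
v² = ω²(A² − x²) → A = √(x² + v²/ω²) = √(0.0706² + 0.414²/5.253²) = 0.1058 m = 10.58 cm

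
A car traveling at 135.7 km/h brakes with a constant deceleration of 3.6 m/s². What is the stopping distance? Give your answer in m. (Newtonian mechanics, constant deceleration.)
d = v₀² / (2a) (with unit conversion) = 197.3 m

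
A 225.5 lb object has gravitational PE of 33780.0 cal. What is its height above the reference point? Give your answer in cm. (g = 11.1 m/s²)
PE = mgh → h = PE/(mg) = 1.413e+05 J / (102.3 kg × 11.1 m/s²) = 124.5 m = 12450.0 cm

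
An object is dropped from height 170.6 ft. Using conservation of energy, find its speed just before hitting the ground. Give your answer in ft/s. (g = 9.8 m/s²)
mgh = ½mv² → v = √(2gh) = √(2×9.8×52) = 31.92 m/s = 104.7 ft/s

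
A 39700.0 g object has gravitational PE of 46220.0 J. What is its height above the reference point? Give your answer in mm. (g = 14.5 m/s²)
PE = mgh → h = PE/(mg) = 4.622e+04 J / (39.7 kg × 14.5 m/s²) = 80.29 m = 80290.0 mm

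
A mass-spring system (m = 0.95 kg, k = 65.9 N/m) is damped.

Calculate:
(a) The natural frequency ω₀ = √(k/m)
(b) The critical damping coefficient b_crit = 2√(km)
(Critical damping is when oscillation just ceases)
ω₀ = √(k/m) = √(65.9/0.95) = 8.329 rad/s
b_crit = 2√(km) = 2√(65.9×0.95) = 15.82 kg/s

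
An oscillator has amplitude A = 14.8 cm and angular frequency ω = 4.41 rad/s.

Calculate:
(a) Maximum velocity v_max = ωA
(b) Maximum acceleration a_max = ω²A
v_max = ωA = 4.41×0.148 = 0.6527 m/s
a_max = ω²A = 4.41²×0.148 = 2.878 m/s²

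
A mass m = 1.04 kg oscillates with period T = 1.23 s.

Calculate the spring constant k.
T = 2π√(m/k) → k = m(2π/T)² = 1.04×(2π/1.23)² = 27.14 N/m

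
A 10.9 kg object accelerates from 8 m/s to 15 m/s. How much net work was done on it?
W_net = ΔKE = ½m(v₂² − v₁²) = ½×10.9×(15² − 8²) = 877.45 J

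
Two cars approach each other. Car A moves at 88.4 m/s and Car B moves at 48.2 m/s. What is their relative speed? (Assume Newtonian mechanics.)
v_rel = v_A + v_B = 88.4 + 48.2 = 136.6 m/s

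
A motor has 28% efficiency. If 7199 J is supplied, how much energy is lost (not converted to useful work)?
W_out = η × W_in = 0.28×7199 = 2015.7 J
W_lost = W_in − W_out = 7199 − 2015.7 = 5183.3 J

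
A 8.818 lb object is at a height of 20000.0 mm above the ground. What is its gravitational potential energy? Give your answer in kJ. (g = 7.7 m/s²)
PE = mgh = 4 kg × 7.7 m/s² × 20 m = 616 J = 0.616 kJ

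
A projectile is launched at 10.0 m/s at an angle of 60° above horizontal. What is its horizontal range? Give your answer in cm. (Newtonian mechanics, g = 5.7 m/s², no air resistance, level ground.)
R = v₀² sin(2θ) / g (with unit conversion) = 1519.0 cm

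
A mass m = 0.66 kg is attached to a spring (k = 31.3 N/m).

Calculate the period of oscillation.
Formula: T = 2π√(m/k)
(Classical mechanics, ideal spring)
T = 2π√(m/k) = 2π√(0.66/31.3) = 0.9124 s; f = 1/T = 1.096 Hz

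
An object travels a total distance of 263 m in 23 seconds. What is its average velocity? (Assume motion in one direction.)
v_avg = Δd / Δt = 263 / 23 = 11.43 m/s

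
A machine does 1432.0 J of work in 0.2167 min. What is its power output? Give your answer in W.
P = W/t = 1432 J / 13 s = 110.1 W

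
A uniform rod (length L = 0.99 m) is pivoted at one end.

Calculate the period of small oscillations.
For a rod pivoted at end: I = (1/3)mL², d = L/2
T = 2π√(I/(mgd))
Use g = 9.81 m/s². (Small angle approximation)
I/m = (1/3)L² = 0.3267 m²; d = L/2 = 0.495 m
T = 2π√(I/(mgd)) = 2π√(0.3267/(9.81×0.495)) = 1.63 s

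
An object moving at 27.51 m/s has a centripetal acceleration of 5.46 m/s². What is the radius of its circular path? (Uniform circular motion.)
r = v²/a_c = 27.51²/5.46 = 138.61 m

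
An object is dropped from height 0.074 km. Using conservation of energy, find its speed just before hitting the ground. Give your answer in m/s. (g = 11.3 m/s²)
mgh = ½mv² → v = √(2gh) = √(2×11.3×74) = 40.89 m/s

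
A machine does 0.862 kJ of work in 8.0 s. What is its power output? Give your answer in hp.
P = W/t = 862 J / 8 s = 107.8 W = 0.1445 hp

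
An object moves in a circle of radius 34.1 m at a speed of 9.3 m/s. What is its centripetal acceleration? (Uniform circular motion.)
a_c = v²/r = 9.3²/34.1 = 86.49/34.1 = 2.54 m/s²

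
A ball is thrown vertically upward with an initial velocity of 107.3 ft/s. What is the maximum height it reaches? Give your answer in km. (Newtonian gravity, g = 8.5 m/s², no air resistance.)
h_max = v₀²/(2g) (with unit conversion) = 0.06292 km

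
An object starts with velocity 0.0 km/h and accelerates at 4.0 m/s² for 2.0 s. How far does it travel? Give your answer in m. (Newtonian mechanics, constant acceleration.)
d = v₀t + ½at² (with unit conversion) = 8.0 m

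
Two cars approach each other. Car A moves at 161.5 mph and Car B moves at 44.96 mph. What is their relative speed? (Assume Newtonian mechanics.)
v_rel = v_A + v_B = 161.5 + 44.96 = 206.5 mph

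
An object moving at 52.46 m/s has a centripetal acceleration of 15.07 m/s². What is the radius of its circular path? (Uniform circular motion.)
r = v²/a_c = 52.46²/15.07 = 182.62 m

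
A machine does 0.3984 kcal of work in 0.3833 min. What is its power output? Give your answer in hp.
P = W/t = 1667 J / 23 s = 72.48 W = 0.0972 hp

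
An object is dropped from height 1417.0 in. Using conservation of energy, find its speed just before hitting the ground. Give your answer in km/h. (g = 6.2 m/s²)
mgh = ½mv² → v = √(2gh) = √(2×6.2×35.99) = 21.13 m/s = 76.05 km/h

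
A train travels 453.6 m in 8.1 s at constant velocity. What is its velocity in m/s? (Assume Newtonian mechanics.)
v = d/t = 56.0 m/s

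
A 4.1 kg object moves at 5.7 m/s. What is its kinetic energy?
KE = ½mv² = ½×4.1×5.7² = 66.6045 J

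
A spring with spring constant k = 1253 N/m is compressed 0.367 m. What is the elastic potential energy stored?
PE = ½kx² = ½×1253×0.367² = 84.38 J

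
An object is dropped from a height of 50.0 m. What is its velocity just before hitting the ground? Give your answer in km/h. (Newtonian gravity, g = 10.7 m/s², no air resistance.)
v = √(2gh) (with unit conversion) = 117.8 km/h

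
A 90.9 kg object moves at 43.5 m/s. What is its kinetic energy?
KE = ½mv² = ½×90.9×43.5² = 86002.76 J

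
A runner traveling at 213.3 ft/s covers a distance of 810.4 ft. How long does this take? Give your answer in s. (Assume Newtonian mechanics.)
t = d/v (with unit conversion) = 3.799 s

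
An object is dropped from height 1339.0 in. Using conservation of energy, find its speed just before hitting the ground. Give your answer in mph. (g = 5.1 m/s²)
mgh = ½mv² → v = √(2gh) = √(2×5.1×34.01) = 18.63 m/s = 41.66 mph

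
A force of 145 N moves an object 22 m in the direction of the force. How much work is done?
W = Fd = 145×22 = 3190.0 J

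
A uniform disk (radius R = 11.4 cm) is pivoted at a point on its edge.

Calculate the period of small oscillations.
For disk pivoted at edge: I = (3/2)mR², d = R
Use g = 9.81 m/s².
I/m = (3/2)R² = 0.01949 m²; d = R = 0.114 m
T = 2π√((3/2)R²/(gR)) = 2π√(3R/(2g)) = 0.8296 s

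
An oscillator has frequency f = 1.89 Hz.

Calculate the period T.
T = 1/f = 1/1.89 = 0.5291 s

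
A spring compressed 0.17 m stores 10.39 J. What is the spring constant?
PE = ½kx² → k = 2PE/x² = 2×10.39/0.17² = 719.0 N/m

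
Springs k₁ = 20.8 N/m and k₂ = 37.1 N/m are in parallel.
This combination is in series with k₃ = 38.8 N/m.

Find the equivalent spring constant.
k₁₂ = k₁ + k₂ = 57.9 N/m (parallel)
1/k_eq = 1/k₁₂ + 1/k₃ → k_eq = 23.23 N/m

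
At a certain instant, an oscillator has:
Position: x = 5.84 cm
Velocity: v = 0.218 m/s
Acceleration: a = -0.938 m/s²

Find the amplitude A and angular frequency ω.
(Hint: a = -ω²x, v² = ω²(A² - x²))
a = −ω²x → ω = √(|a|/x) = √(0.938/0.0584) = 4.008 rad/s
v² = ω²(A² − x²) → A = √(x² + v²/ω²) = √(0.0584² + 0.218²/4.008²) = 0.07981 m = 7.981 cm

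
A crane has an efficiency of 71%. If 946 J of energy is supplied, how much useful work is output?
W_out = η × W_in = 0.71 × 946 = 671.66 J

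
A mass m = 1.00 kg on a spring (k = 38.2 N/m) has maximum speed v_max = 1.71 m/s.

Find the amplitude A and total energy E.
½mv²_max = ½kA² → A = v_max√(m/k) = 1.71×√(1.0/38.2) = 0.2767 m = 27.67 cm
E = ½mv²_max = ½×1.0×1.71² = 1.462 J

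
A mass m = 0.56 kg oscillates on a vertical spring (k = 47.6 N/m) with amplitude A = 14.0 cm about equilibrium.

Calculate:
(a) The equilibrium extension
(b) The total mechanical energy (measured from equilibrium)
x_eq = mg/k = 0.56×9.81/47.6 = 0.1154 m = 11.54 cm
E = ½kA² = ½×47.6×(0.14)² = 0.4665 J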